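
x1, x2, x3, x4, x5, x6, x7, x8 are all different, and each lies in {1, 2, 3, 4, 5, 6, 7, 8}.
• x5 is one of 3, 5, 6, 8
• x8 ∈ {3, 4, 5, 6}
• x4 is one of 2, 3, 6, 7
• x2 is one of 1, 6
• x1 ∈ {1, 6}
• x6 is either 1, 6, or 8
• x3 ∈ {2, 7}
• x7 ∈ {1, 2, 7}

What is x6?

8

The 8 variables together cover exactly {1, 2, 3, 4, 5, 6, 7, 8} — 8 values for 8 variables — and 4 appears only in x8's list, so x8 = 4.
The 7 still-open variables draw from only 7 values {1, 2, 3, 5, 6, 7, 8}, so each is used; only x5 can be 5, hence x5 = 5.
The 6 still-open variables draw from only 6 values {1, 2, 3, 6, 7, 8}, so each is used; only x4 can be 3, hence x4 = 3.
The 5 still-open variables together cover exactly {1, 2, 6, 7, 8} — 5 values for 5 variables — and 8 appears only in x6's list, so x6 = 8.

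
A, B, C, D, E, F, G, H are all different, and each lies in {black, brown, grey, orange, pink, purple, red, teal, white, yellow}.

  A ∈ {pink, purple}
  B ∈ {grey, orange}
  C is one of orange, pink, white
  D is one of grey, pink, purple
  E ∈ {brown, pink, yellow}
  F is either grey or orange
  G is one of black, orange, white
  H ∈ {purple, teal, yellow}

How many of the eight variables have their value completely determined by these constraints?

B and F share exactly the 2 values {grey, orange}; by pigeonhole those values go to them, so strike grey, orange from C, D, G.
A and D share exactly the 2 values {pink, purple}; by pigeonhole those values go to them, so strike pink, purple from C, E, H.
C has just one choice, so C = white. Eliminate white elsewhere: G.
G's domain is down to {black}, so G = black.
Determined: C=white, G=black. The other variables each still have more than one consistent value. That makes 2.

2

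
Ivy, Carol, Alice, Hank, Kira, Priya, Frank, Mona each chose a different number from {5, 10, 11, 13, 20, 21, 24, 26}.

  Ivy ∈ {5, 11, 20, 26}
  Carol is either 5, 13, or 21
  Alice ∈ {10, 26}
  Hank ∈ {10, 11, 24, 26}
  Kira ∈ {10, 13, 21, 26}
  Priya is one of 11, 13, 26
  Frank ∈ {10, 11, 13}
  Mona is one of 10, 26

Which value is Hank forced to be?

Among the 8 variables, 20 fits only Ivy (and all 8 values in {5, 10, 11, 13, 20, 21, 24, 26} must be used), so Ivy = 20.
The 7 still-open variables draw from only 7 values {5, 10, 11, 13, 21, 24, 26}, so each is used; only Carol can be 5, hence Carol = 5.
The 6 still-open variables draw from only 6 values {10, 11, 13, 21, 24, 26}, so each is used; only Kira can be 21, hence Kira = 21.
The 5 still-open variables together cover exactly {10, 11, 13, 24, 26} — 5 values for 5 variables — and 24 appears only in Hank's list, so Hank = 24.

24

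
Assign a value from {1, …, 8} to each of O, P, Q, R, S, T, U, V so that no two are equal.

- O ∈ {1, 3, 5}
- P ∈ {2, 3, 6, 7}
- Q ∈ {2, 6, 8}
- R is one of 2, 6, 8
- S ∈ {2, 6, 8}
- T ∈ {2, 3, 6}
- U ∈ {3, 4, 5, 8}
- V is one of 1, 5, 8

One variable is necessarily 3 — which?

T

Among the 8 variables, 4 fits only U (and all 8 values in {1, 2, 3, 4, 5, 6, 7, 8} must be used), so U = 4.
Among the 7 still-open variables, 7 fits only P (and all 7 values in {1, 2, 3, 5, 6, 7, 8} must be used), so P = 7.
Q, R, S between them cover only {2, 6, 8} — a naked triple. Remove those values from T, V.
So 3 goes to T.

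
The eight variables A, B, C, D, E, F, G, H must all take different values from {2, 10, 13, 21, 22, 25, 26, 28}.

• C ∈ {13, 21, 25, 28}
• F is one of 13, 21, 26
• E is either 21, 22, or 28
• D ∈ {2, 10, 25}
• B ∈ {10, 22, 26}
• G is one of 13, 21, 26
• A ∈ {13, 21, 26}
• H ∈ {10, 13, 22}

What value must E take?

28

Among the 8 variables, 2 fits only D (and all 8 values in {2, 10, 13, 21, 22, 25, 26, 28} must be used), so D = 2.
The 7 still-open variables draw from only 7 values {10, 13, 21, 22, 25, 26, 28}, so each is used; only C can be 25, hence C = 25.
The 6 still-open variables draw from only 6 values {10, 13, 21, 22, 26, 28}, so each is used; only E can be 28, hence E = 28.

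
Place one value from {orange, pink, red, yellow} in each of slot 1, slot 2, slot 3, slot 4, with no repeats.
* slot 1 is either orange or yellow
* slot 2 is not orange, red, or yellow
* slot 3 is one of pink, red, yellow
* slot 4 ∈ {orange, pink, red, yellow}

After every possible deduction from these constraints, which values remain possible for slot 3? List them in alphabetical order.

red, yellow

slot 2 must be pink (only option left). Strike pink from slot 3, slot 4.
No further eliminations apply; slot 3 can still be any of red, yellow.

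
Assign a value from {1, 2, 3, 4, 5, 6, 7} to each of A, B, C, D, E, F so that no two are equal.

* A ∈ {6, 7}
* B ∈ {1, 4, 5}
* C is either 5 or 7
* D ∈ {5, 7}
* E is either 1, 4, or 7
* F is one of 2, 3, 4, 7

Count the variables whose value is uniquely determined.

C and D between them cover only {5, 7} — a naked pair. Remove those values from A, B, E, F.
That leaves A = 6.
B and E share exactly the 2 values {1, 4}; by pigeonhole those values go to them, so strike 1, 4 from F.
Determined: A=6. The other variables each still have more than one consistent value. That makes 1.

1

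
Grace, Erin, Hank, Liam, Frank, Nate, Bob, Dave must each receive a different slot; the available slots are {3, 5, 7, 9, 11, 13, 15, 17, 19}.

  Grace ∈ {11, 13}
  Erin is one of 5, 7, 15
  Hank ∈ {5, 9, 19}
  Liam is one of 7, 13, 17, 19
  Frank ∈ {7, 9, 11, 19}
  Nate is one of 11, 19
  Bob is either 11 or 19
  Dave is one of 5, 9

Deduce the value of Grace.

13

The 8 variables draw from only 8 values {5, 7, 9, 11, 13, 15, 17, 19}, so each is used; only Erin can be 15, hence Erin = 15.
The 7 still-open variables together cover exactly {5, 7, 9, 11, 13, 17, 19} — 7 values for 7 variables — and 17 appears only in Liam's list, so Liam = 17.
The 6 still-open variables draw from only 6 values {5, 7, 9, 11, 13, 19}, so each is used; only Frank can be 7, hence Frank = 7.
The 5 still-open variables draw from only 5 values {5, 9, 11, 13, 19}, so each is used; only Grace can be 13, hence Grace = 13.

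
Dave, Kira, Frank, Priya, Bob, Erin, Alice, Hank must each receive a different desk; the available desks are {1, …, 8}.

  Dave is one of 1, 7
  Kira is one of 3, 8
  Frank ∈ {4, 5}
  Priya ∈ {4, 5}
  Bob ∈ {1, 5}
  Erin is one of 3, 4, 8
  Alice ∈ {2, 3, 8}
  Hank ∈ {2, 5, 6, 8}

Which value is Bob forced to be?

1

The 8 variables together cover exactly {1, 2, 3, 4, 5, 6, 7, 8} — 8 values for 8 variables — and 6 appears only in Hank's list, so Hank = 6.
Among the 7 still-open variables, 2 fits only Alice (and all 7 values in {1, 2, 3, 4, 5, 7, 8} must be used), so Alice = 2.
The 6 still-open variables together cover exactly {1, 3, 4, 5, 7, 8} — 6 values for 6 variables — and 7 appears only in Dave's list, so Dave = 7.
The 5 still-open variables draw from only 5 values {1, 3, 4, 5, 8}, so each is used; only Bob can be 1, hence Bob = 1.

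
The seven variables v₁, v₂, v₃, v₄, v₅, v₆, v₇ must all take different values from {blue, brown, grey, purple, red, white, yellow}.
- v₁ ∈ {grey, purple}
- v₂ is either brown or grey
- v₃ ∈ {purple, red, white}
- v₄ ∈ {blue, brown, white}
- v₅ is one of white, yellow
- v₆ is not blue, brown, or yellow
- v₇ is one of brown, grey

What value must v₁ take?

Among the 7 variables, blue fits only v₄ (and all 7 values in {blue, brown, grey, purple, red, white, yellow} must be used), so v₄ = blue.
Among the 6 still-open variables, yellow fits only v₅ (and all 6 values in {brown, grey, purple, red, white, yellow} must be used), so v₅ = yellow.
The 2 variables v₂ and v₇ are confined to {brown, grey}, which locks those values in; drop them from v₁, v₆.
So v₁ = purple.

purple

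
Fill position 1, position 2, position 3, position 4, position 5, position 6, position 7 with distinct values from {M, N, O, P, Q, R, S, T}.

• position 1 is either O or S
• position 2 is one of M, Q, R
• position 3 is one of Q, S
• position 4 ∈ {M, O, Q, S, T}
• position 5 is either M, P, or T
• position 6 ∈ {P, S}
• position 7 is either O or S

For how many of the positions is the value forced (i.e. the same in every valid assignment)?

3

The 7 variables draw from only 7 values {M, O, P, Q, R, S, T}, so each is used; only position 2 can be R, hence position 2 = R.
position 1 and position 7 share exactly the 2 values {O, S}; by pigeonhole those values go to them, so strike O, S from position 3, position 4, position 6.
position 3's domain is down to {Q}, so position 3 = Q. Strike Q from position 4.
position 6's domain is down to {P}, so position 6 = P. Remove P from position 5.
Determined: position 2=R, position 3=Q, position 6=P. The other positions each still have more than one consistent value. That makes 3.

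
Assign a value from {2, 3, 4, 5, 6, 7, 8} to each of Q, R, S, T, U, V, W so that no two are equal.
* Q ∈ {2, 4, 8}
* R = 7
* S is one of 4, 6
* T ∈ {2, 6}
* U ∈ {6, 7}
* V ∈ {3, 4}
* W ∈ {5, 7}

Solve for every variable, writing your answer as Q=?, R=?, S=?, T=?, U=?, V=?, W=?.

R must be 7 (only option left). Strike 7 from U, W.
U has just one choice, so U = 6. So S, T can't be 6.
That leaves W = 5.
S must be 4 (only option left). Remove 4 from Q, V.
T must be 2 (only option left). Strike 2 from Q.
That leaves V = 3.
Q has just one choice, so Q = 8.

Q=8, R=7, S=4, T=2, U=6, V=3, W=5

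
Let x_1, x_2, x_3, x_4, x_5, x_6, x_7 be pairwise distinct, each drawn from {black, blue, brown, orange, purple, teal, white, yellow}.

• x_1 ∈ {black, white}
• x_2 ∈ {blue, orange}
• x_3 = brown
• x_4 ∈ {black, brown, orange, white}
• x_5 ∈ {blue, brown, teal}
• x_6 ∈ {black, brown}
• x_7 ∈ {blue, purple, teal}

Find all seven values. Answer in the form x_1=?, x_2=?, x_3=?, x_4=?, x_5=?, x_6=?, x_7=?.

x_1=white, x_2=blue, x_3=brown, x_4=orange, x_5=teal, x_6=black, x_7=purple

x_3 must be brown (only option left). Strike brown from x_4, x_5, x_6.
x_6 must be black (only option left). Strike black from x_1, x_4.
x_1 has just one choice, so x_1 = white. Strike white from x_4.
That leaves x_4 = orange. Remove orange from x_2.
x_2's domain is down to {blue}, so x_2 = blue. Remove blue from x_5, x_7.
x_5 must be teal (only option left). Remove teal from x_7.
x_7 has just one choice, so x_7 = purple.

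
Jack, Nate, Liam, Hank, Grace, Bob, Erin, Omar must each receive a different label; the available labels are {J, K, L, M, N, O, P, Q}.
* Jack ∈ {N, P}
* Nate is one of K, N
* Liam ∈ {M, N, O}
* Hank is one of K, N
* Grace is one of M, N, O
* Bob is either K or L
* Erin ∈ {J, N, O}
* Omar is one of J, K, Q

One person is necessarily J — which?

Among the 8 variables, L fits only Bob (and all 8 values in {J, K, L, M, N, O, P, Q} must be used), so Bob = L.
The 7 still-open variables draw from only 7 values {J, K, M, N, O, P, Q}, so each is used; only Jack can be P, hence Jack = P.
The 6 still-open variables draw from only 6 values {J, K, M, N, O, Q}, so each is used; only Omar can be Q, hence Omar = Q.
The 5 still-open variables together cover exactly {J, K, M, N, O} — 5 values for 5 variables — and J appears only in Erin's list, so Erin = J.

Erin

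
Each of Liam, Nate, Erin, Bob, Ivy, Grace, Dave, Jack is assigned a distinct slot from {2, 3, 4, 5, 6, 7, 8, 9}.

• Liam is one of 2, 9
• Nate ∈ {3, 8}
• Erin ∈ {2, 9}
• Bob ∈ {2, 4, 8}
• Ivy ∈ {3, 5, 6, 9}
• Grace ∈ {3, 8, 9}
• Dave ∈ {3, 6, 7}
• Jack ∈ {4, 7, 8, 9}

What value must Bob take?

4

The 8 variables draw from only 8 values {2, 3, 4, 5, 6, 7, 8, 9}, so each is used; only Ivy can be 5, hence Ivy = 5.
The 7 still-open variables together cover exactly {2, 3, 4, 6, 7, 8, 9} — 7 values for 7 variables — and 6 appears only in Dave's list, so Dave = 6.
The 6 still-open variables draw from only 6 values {2, 3, 4, 7, 8, 9}, so each is used; only Jack can be 7, hence Jack = 7.
The 5 still-open variables together cover exactly {2, 3, 4, 8, 9} — 5 values for 5 variables — and 4 appears only in Bob's list, so Bob = 4.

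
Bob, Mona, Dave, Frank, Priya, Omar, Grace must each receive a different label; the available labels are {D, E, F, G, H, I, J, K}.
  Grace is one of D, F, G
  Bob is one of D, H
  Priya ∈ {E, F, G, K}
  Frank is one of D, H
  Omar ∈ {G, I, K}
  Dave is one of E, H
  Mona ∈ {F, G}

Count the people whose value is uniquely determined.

3

The 7 variables draw from only 7 values {D, E, F, G, H, I, K}, so each is used; only Omar can be I, hence Omar = I.
The 6 still-open variables draw from only 6 values {D, E, F, G, H, K}, so each is used; only Priya can be K, hence Priya = K.
The 5 still-open variables draw from only 5 values {D, E, F, G, H}, so each is used; only Dave can be E, hence Dave = E.
The 2 variables Bob and Frank are confined to {D, H}, which locks those values in; drop them from Grace.
Determined: Dave=E, Priya=K, Omar=I. The other people each still have more than one consistent value. That makes 3.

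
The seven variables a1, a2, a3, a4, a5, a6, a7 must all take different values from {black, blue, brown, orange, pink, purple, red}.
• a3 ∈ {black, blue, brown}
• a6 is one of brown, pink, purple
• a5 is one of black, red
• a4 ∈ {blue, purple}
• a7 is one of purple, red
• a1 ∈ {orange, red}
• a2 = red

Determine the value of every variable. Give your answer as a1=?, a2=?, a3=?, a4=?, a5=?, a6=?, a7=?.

a2 must be red (only option left). So a1, a5, a7 can't be red.
a5 has just one choice, so a5 = black. Strike black from a3.
a7's domain is down to {purple}, so a7 = purple. So a4, a6 can't be purple.
That leaves a1 = orange.
a4 has just one choice, so a4 = blue. Remove blue from a3.
a3 has just one choice, so a3 = brown. So a6 can't be brown.
a6 must be pink (only option left).

a1=orange, a2=red, a3=brown, a4=blue, a5=black, a6=pink, a7=purple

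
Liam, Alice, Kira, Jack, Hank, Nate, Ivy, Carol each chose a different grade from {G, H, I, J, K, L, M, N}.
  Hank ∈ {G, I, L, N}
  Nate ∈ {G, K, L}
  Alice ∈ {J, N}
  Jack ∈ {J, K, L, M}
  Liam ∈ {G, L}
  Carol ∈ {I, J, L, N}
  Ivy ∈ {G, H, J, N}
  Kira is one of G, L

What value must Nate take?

K

The 8 variables draw from only 8 values {G, H, I, J, K, L, M, N}, so each is used; only Ivy can be H, hence Ivy = H.
The 7 still-open variables draw from only 7 values {G, I, J, K, L, M, N}, so each is used; only Jack can be M, hence Jack = M.
The 6 still-open variables draw from only 6 values {G, I, J, K, L, N}, so each is used; only Nate can be K, hence Nate = K.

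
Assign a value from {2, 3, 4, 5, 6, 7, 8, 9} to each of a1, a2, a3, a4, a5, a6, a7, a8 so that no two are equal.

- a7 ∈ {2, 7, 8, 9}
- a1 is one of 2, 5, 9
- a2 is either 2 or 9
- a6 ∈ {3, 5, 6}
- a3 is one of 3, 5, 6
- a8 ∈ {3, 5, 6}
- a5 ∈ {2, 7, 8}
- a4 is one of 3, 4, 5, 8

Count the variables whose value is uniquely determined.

The 8 variables together cover exactly {2, 3, 4, 5, 6, 7, 8, 9} — 8 values for 8 variables — and 4 appears only in a4's list, so a4 = 4.
a3, a6, a8 between them cover only {3, 5, 6} — a naked triple. Remove those values from a1.
The 2 variables a1 and a2 are confined to {2, 9}, which locks those values in; drop them from a5, a7.
Determined: a4=4. The other variables each still have more than one consistent value. That makes 1.

1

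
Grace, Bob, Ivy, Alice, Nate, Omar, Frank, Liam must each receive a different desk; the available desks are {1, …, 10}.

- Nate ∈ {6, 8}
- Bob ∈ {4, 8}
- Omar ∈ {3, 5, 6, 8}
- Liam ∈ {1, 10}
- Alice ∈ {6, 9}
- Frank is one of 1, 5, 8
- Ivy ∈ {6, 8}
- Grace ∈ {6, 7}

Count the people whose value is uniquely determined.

Ivy and Nate share exactly the 2 values {6, 8}; by pigeonhole those values go to them, so strike 6, 8 from Grace, Bob, Alice, Omar, Frank.
Grace has just one choice, so Grace = 7.
Bob has just one choice, so Bob = 4.
Alice's domain is down to {9}, so Alice = 9.
Determined: Grace=7, Bob=4, Alice=9. The other people each still have more than one consistent value. That makes 3.

3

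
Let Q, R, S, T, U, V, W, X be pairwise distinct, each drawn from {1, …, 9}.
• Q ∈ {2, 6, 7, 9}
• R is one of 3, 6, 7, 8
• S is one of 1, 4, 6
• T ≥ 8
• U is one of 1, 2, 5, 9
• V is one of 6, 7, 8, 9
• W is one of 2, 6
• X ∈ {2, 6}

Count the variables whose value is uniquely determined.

W and X share exactly the 2 values {2, 6}; by pigeonhole those values go to them, so strike 2, 6 from Q, R, S, U, V.
Q, T, V between them cover only {7, 8, 9} — a naked triple. Remove those values from R, U.
R must be 3 (only option left).
Determined: R=3. The other variables each still have more than one consistent value. That makes 1.

1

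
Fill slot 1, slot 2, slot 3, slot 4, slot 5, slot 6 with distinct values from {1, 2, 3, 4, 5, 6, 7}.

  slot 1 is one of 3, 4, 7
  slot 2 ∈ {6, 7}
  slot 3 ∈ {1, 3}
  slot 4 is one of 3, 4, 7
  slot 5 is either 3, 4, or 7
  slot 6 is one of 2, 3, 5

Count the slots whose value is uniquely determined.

2

slot 1, slot 4, slot 5 between them cover only {3, 4, 7} — a naked triple. Remove those values from slot 2, slot 3, slot 6.
slot 2 has just one choice, so slot 2 = 6.
slot 3's domain is down to {1}, so slot 3 = 1.
Determined: slot 2=6, slot 3=1. The other slots each still have more than one consistent value. That makes 2.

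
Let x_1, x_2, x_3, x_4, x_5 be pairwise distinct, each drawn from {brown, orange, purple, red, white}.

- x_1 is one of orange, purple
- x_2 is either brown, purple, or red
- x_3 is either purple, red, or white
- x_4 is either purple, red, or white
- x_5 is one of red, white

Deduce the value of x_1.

orange

The 5 variables together cover exactly {brown, orange, purple, red, white} — 5 values for 5 variables — and brown appears only in x_2's list, so x_2 = brown.
The 4 still-open variables draw from only 4 values {orange, purple, red, white}, so each is used; only x_1 can be orange, hence x_1 = orange.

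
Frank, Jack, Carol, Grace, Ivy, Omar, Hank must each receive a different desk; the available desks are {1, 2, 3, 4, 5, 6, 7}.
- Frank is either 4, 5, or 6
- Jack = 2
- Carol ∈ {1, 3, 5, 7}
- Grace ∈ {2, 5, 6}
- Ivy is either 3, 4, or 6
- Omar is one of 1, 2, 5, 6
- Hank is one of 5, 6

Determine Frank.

4

Jack's domain is down to {2}, so Jack = 2. Eliminate 2 elsewhere: Grace, Omar.
The 6 still-open variables together cover exactly {1, 3, 4, 5, 6, 7} — 6 values for 6 variables — and 7 appears only in Carol's list, so Carol = 7.
The 5 still-open variables together cover exactly {1, 3, 4, 5, 6} — 5 values for 5 variables — and 1 appears only in Omar's list, so Omar = 1.
The 4 still-open variables draw from only 4 values {3, 4, 5, 6}, so each is used; only Ivy can be 3, hence Ivy = 3.
The 3 still-open variables together cover exactly {4, 5, 6} — 3 values for 3 variables — and 4 appears only in Frank's list, so Frank = 4.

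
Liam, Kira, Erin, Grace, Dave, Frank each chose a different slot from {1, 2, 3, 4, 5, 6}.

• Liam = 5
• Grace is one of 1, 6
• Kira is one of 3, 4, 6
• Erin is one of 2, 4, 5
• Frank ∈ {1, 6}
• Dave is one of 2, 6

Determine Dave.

Liam must be 5 (only option left). Strike 5 from Erin.
The 5 still-open variables together cover exactly {1, 2, 3, 4, 6} — 5 values for 5 variables — and 3 appears only in Kira's list, so Kira = 3.
Among the 4 still-open variables, 4 fits only Erin (and all 4 values in {1, 2, 4, 6} must be used), so Erin = 4.
Among the 3 still-open variables, 2 fits only Dave (and all 3 values in {1, 2, 6} must be used), so Dave = 2.

2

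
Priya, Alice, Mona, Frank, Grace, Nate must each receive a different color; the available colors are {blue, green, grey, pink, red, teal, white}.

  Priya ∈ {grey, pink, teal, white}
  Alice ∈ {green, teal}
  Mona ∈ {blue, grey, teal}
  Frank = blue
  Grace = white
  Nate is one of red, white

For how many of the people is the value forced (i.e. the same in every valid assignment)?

3

Frank must be blue (only option left). Eliminate blue elsewhere: Mona.
That leaves Grace = white. Eliminate white elsewhere: Priya, Nate.
Nate must be red (only option left).
Determined: Frank=blue, Grace=white, Nate=red. The other people each still have more than one consistent value. That makes 3.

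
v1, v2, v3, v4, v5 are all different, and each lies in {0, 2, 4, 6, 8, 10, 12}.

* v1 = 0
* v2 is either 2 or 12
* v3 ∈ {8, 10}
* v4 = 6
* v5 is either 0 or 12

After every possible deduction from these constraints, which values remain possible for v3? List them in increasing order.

8, 10

v1's domain is down to {0}, so v1 = 0. Eliminate 0 elsewhere: v5.
v4 has just one choice, so v4 = 6.
v5's domain is down to {12}, so v5 = 12. Strike 12 from v2.
That leaves v2 = 2.
No further eliminations apply; v3 can still be any of 8, 10.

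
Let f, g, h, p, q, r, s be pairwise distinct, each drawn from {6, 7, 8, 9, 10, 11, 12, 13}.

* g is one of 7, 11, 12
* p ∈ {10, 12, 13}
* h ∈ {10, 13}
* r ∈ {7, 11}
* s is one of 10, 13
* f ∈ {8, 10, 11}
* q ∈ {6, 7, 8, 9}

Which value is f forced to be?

h and s share exactly the 2 values {10, 13}; by pigeonhole those values go to them, so strike 10, 13 from f, p.
p has just one choice, so p = 12. Strike 12 from g.
The 2 variables g and r are confined to {7, 11}, which locks those values in; drop them from f, q.
So f = 8.

8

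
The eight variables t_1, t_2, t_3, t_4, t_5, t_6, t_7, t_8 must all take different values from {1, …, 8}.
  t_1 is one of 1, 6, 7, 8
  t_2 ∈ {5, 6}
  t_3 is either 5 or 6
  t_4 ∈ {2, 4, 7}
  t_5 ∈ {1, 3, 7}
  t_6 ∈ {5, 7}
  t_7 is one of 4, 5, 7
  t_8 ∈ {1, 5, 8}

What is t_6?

The 8 variables together cover exactly {1, 2, 3, 4, 5, 6, 7, 8} — 8 values for 8 variables — and 2 appears only in t_4's list, so t_4 = 2.
The 7 still-open variables together cover exactly {1, 3, 4, 5, 6, 7, 8} — 7 values for 7 variables — and 3 appears only in t_5's list, so t_5 = 3.
Among the 6 still-open variables, 4 fits only t_7 (and all 6 values in {1, 4, 5, 6, 7, 8} must be used), so t_7 = 4.
The 2 variables t_2 and t_3 are confined to {5, 6}, which locks those values in; drop them from t_1, t_6, t_8.
So t_6 = 7.

7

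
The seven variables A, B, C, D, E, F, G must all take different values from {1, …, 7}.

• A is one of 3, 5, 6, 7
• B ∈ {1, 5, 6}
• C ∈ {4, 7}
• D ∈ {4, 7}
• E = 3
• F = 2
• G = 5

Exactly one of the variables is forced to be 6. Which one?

E's domain is down to {3}, so E = 3. Eliminate 3 elsewhere: A.
F must be 2 (only option left).
G's domain is down to {5}, so G = 5. Remove 5 from A, B.
Among the 4 still-open variables, 1 fits only B (and all 4 values in {1, 4, 6, 7} must be used), so B = 1.
The 3 still-open variables draw from only 3 values {4, 6, 7}, so each is used; only A can be 6, hence A = 6.

A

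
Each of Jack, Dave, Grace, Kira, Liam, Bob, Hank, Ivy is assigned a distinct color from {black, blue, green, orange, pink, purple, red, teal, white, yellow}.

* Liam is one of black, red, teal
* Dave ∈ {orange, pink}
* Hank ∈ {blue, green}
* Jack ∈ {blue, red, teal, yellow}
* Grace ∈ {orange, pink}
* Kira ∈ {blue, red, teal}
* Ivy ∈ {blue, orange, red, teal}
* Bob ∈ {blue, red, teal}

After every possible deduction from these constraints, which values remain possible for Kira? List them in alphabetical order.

blue, red, teal

Among the 8 variables, black fits only Liam (and all 8 values in {black, blue, green, orange, pink, red, teal, yellow} must be used), so Liam = black.
The 7 still-open variables draw from only 7 values {blue, green, orange, pink, red, teal, yellow}, so each is used; only Hank can be green, hence Hank = green.
Among the 6 still-open variables, yellow fits only Jack (and all 6 values in {blue, orange, pink, red, teal, yellow} must be used), so Jack = yellow.
The 2 variables Dave and Grace are confined to {orange, pink}, which locks those values in; drop them from Ivy.
No further eliminations apply; Kira can still be any of blue, red, teal.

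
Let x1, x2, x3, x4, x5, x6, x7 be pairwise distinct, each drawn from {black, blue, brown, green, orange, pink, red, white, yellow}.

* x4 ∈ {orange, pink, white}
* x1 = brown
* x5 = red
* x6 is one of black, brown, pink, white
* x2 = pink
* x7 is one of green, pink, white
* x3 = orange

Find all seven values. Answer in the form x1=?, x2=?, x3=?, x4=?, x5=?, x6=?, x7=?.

x1 must be brown (only option left). Eliminate brown elsewhere: x6.
x2 must be pink (only option left). Eliminate pink elsewhere: x4, x6, x7.
x3's domain is down to {orange}, so x3 = orange. Remove orange from x4.
That leaves x4 = white. Eliminate white elsewhere: x6, x7.
That leaves x5 = red.
That leaves x6 = black.
x7's domain is down to {green}, so x7 = green.

x1=brown, x2=pink, x3=orange, x4=white, x5=red, x6=black, x7=green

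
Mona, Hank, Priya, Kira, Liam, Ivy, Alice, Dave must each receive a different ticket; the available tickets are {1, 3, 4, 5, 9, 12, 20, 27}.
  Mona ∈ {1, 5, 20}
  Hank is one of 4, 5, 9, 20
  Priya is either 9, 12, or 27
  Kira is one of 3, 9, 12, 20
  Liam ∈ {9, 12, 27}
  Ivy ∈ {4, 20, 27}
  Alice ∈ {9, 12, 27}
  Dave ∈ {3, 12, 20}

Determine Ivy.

4

Among the 8 variables, 1 fits only Mona (and all 8 values in {1, 3, 4, 5, 9, 12, 20, 27} must be used), so Mona = 1.
The 7 still-open variables together cover exactly {3, 4, 5, 9, 12, 20, 27} — 7 values for 7 variables — and 5 appears only in Hank's list, so Hank = 5.
Among the 6 still-open variables, 4 fits only Ivy (and all 6 values in {3, 4, 9, 12, 20, 27} must be used), so Ivy = 4.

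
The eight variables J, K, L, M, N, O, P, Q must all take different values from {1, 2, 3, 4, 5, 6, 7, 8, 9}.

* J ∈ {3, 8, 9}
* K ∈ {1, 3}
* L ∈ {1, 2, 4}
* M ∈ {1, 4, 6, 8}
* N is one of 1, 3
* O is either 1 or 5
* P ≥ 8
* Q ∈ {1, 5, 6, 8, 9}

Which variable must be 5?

The 8 variables draw from only 8 values {1, 2, 3, 4, 5, 6, 8, 9}, so each is used; only L can be 2, hence L = 2.
The 7 still-open variables draw from only 7 values {1, 3, 4, 5, 6, 8, 9}, so each is used; only M can be 4, hence M = 4.
Among the 6 still-open variables, 6 fits only Q (and all 6 values in {1, 3, 5, 6, 8, 9} must be used), so Q = 6.
The 5 still-open variables together cover exactly {1, 3, 5, 8, 9} — 5 values for 5 variables — and 5 appears only in O's list, so O = 5.

O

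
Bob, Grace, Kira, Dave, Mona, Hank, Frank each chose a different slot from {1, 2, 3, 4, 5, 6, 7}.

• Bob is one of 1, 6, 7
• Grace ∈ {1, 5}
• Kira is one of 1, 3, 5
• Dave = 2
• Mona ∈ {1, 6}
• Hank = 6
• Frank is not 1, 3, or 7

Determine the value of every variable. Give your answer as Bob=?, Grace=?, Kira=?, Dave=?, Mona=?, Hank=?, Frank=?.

Dave's domain is down to {2}, so Dave = 2. Eliminate 2 elsewhere: Frank.
Hank's domain is down to {6}, so Hank = 6. Remove 6 from Bob, Mona, Frank.
Mona's domain is down to {1}, so Mona = 1. Strike 1 from Bob, Grace, Kira.
Bob must be 7 (only option left).
Grace has just one choice, so Grace = 5. So Kira, Frank can't be 5.
That leaves Kira = 3.
Frank's domain is down to {4}, so Frank = 4.

Bob=7, Grace=5, Kira=3, Dave=2, Mona=1, Hank=6, Frank=4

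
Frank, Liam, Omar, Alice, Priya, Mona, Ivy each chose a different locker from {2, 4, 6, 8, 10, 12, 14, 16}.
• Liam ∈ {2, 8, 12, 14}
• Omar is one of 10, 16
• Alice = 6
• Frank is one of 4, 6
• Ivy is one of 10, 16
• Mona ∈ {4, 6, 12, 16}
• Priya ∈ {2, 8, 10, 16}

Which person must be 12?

Alice must be 6 (only option left). Strike 6 from Frank, Mona.
Frank must be 4 (only option left). So Mona can't be 4.
The 2 variables Omar and Ivy are confined to {10, 16}, which locks those values in; drop them from Priya, Mona.
So 12 goes to Mona.

Mona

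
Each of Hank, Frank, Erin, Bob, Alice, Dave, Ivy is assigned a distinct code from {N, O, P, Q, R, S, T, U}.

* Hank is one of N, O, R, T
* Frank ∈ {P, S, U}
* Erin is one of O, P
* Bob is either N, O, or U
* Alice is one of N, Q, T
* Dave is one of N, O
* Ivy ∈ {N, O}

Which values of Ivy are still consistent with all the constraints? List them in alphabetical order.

The 2 variables Dave and Ivy are confined to {N, O}, which locks those values in; drop them from Hank, Erin, Bob, Alice.
Erin has just one choice, so Erin = P. Remove P from Frank.
Bob's domain is down to {U}, so Bob = U. So Frank can't be U.
Frank has just one choice, so Frank = S.
No further eliminations apply; Ivy can still be any of N, O.

N, O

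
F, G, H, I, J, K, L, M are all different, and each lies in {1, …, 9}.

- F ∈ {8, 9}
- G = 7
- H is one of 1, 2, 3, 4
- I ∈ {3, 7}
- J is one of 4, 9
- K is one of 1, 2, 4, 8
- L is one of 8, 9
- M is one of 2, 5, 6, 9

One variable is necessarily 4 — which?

G must be 7 (only option left). Eliminate 7 elsewhere: I.
I has just one choice, so I = 3. So H can't be 3.
F and L share exactly the 2 values {8, 9}; by pigeonhole those values go to them, so strike 8, 9 from J, K, M.
So 4 goes to J.

J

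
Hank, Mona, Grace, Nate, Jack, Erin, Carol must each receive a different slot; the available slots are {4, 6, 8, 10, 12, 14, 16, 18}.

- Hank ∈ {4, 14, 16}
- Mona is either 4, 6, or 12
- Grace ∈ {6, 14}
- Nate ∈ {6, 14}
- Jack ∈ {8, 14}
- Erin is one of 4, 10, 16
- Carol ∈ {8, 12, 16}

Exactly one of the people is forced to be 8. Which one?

Among the 7 variables, 10 fits only Erin (and all 7 values in {4, 6, 8, 10, 12, 14, 16} must be used), so Erin = 10.
The 2 variables Grace and Nate are confined to {6, 14}, which locks those values in; drop them from Hank, Mona, Jack.
So 8 goes to Jack.

Jack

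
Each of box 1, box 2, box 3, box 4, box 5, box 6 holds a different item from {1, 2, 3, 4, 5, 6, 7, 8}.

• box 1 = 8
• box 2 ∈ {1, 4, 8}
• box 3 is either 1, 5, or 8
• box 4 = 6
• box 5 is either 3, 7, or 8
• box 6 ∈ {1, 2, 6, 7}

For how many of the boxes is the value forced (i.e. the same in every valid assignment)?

2

box 1 has just one choice, so box 1 = 8. Eliminate 8 elsewhere: box 2, box 3, box 5.
That leaves box 4 = 6. So box 6 can't be 6.
Determined: box 1=8, box 4=6. The other boxes each still have more than one consistent value. That makes 2.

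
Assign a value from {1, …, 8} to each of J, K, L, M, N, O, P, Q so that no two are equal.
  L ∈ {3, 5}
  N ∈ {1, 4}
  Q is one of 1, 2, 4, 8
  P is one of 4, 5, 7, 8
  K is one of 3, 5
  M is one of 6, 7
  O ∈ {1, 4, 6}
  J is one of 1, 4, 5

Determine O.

The 8 variables together cover exactly {1, 2, 3, 4, 5, 6, 7, 8} — 8 values for 8 variables — and 2 appears only in Q's list, so Q = 2.
The 7 still-open variables together cover exactly {1, 3, 4, 5, 6, 7, 8} — 7 values for 7 variables — and 8 appears only in P's list, so P = 8.
Among the 6 still-open variables, 7 fits only M (and all 6 values in {1, 3, 4, 5, 6, 7} must be used), so M = 7.
The 5 still-open variables together cover exactly {1, 3, 4, 5, 6} — 5 values for 5 variables — and 6 appears only in O's list, so O = 6.

6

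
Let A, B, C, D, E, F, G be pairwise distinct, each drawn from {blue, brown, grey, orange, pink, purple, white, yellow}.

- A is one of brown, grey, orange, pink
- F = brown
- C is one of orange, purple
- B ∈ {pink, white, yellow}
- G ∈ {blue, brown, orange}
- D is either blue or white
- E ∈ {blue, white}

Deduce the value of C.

purple

F's domain is down to {brown}, so F = brown. Eliminate brown elsewhere: A, G.
D and E between them cover only {blue, white} — a naked pair. Remove those values from B, G.
G must be orange (only option left). Strike orange from A, C.
So C = purple.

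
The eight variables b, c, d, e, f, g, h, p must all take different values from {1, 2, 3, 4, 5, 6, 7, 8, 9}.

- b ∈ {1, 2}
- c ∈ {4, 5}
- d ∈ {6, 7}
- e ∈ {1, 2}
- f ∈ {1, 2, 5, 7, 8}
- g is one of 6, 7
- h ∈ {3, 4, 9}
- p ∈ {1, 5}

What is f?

8

The 2 variables b and e are confined to {1, 2}, which locks those values in; drop them from f, p.
p must be 5 (only option left). So c, f can't be 5.
c has just one choice, so c = 4. Remove 4 from h.
d and g share exactly the 2 values {6, 7}; by pigeonhole those values go to them, so strike 6, 7 from f.
So f = 8.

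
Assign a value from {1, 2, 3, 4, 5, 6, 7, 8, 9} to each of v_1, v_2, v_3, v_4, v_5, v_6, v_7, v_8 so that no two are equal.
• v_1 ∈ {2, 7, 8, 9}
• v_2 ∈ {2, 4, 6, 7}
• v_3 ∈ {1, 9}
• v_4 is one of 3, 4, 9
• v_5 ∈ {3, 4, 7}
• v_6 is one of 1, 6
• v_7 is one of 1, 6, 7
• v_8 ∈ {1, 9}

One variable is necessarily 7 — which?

v_7

The 8 variables together cover exactly {1, 2, 3, 4, 6, 7, 8, 9} — 8 values for 8 variables — and 8 appears only in v_1's list, so v_1 = 8.
The 7 still-open variables draw from only 7 values {1, 2, 3, 4, 6, 7, 9}, so each is used; only v_2 can be 2, hence v_2 = 2.
The 2 variables v_3 and v_8 are confined to {1, 9}, which locks those values in; drop them from v_4, v_6, v_7.
v_6 has just one choice, so v_6 = 6. So v_7 can't be 6.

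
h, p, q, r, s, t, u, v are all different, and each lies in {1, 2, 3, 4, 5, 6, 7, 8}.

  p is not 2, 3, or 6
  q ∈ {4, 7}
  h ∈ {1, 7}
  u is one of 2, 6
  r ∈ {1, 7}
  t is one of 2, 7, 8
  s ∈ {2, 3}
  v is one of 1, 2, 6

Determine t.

8

The 8 variables draw from only 8 values {1, 2, 3, 4, 5, 6, 7, 8}, so each is used; only s can be 3, hence s = 3.
The 7 still-open variables draw from only 7 values {1, 2, 4, 5, 6, 7, 8}, so each is used; only p can be 5, hence p = 5.
The 6 still-open variables together cover exactly {1, 2, 4, 6, 7, 8} — 6 values for 6 variables — and 4 appears only in q's list, so q = 4.
The 5 still-open variables together cover exactly {1, 2, 6, 7, 8} — 5 values for 5 variables — and 8 appears only in t's list, so t = 8.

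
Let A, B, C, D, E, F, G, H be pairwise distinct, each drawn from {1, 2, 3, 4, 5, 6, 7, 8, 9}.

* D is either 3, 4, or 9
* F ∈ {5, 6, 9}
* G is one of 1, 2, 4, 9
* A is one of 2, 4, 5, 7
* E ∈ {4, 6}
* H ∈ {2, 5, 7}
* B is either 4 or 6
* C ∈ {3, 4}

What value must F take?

5

Among the 8 variables, 1 fits only G (and all 8 values in {1, 2, 3, 4, 5, 6, 7, 9} must be used), so G = 1.
B and E share exactly the 2 values {4, 6}; by pigeonhole those values go to them, so strike 4, 6 from A, C, D, F.
C must be 3 (only option left). So D can't be 3.
D has just one choice, so D = 9. Remove 9 from F.
So F = 5.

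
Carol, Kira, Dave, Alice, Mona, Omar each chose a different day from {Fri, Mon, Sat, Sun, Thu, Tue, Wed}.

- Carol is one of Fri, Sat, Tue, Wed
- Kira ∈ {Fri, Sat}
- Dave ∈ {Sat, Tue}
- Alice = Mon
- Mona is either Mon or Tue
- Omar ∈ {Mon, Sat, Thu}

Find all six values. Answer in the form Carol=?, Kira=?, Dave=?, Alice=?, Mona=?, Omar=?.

Carol=Wed, Kira=Fri, Dave=Sat, Alice=Mon, Mona=Tue, Omar=Thu

Alice's domain is down to {Mon}, so Alice = Mon. Eliminate Mon elsewhere: Mona, Omar.
Mona must be Tue (only option left). Strike Tue from Carol, Dave.
Dave's domain is down to {Sat}, so Dave = Sat. Strike Sat from Carol, Kira, Omar.
Omar's domain is down to {Thu}, so Omar = Thu.
Kira has just one choice, so Kira = Fri. Strike Fri from Carol.
Carol's domain is down to {Wed}, so Carol = Wed.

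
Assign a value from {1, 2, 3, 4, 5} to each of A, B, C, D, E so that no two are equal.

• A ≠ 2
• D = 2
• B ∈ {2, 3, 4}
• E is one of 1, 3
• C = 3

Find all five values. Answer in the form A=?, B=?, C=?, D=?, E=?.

C must be 3 (only option left). Remove 3 from A, B, E.
D has just one choice, so D = 2. Strike 2 from B.
E has just one choice, so E = 1. So A can't be 1.
B's domain is down to {4}, so B = 4. Eliminate 4 elsewhere: A.
A's domain is down to {5}, so A = 5.

A=5, B=4, C=3, D=2, E=1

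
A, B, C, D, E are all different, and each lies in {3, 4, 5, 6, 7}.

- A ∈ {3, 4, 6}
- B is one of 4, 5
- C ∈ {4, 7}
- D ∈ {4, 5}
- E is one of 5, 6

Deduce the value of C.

7

Among the 5 variables, 3 fits only A (and all 5 values in {3, 4, 5, 6, 7} must be used), so A = 3.
The 4 still-open variables together cover exactly {4, 5, 6, 7} — 4 values for 4 variables — and 6 appears only in E's list, so E = 6.
Among the 3 still-open variables, 7 fits only C (and all 3 values in {4, 5, 7} must be used), so C = 7.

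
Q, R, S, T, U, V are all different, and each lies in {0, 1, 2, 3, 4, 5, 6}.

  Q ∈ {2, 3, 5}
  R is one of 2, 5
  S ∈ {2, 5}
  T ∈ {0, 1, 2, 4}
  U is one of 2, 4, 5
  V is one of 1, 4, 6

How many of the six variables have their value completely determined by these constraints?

2

R and S between them cover only {2, 5} — a naked pair. Remove those values from Q, T, U.
Q must be 3 (only option left).
U must be 4 (only option left). Eliminate 4 elsewhere: T, V.
Determined: Q=3, U=4. The other variables each still have more than one consistent value. That makes 2.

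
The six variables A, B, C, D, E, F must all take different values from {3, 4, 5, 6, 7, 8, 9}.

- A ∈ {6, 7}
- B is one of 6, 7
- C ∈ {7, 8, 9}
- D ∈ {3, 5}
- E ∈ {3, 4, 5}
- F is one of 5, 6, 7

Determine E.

4

A and B between them cover only {6, 7} — a naked pair. Remove those values from C, F.
F has just one choice, so F = 5. So D, E can't be 5.
D's domain is down to {3}, so D = 3. Eliminate 3 elsewhere: E.
So E = 4.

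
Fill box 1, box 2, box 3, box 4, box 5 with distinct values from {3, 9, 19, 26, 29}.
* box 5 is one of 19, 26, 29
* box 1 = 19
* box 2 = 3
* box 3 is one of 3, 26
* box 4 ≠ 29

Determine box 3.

box 1's domain is down to {19}, so box 1 = 19. So box 4, box 5 can't be 19.
That leaves box 2 = 3. So box 3, box 4 can't be 3.
So box 3 = 26.

26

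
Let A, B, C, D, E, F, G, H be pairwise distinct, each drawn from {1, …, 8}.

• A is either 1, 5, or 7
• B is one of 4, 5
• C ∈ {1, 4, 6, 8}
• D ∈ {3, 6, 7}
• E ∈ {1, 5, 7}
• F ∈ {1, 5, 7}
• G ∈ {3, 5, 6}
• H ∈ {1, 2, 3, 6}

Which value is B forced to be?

Among the 8 variables, 2 fits only H (and all 8 values in {1, 2, 3, 4, 5, 6, 7, 8} must be used), so H = 2.
Among the 7 still-open variables, 8 fits only C (and all 7 values in {1, 3, 4, 5, 6, 7, 8} must be used), so C = 8.
Among the 6 still-open variables, 4 fits only B (and all 6 values in {1, 3, 4, 5, 6, 7} must be used), so B = 4.

4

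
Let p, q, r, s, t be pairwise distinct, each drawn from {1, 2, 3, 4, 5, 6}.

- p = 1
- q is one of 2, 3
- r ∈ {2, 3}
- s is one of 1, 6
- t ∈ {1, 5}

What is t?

5

p has just one choice, so p = 1. Eliminate 1 elsewhere: s, t.
So t = 5.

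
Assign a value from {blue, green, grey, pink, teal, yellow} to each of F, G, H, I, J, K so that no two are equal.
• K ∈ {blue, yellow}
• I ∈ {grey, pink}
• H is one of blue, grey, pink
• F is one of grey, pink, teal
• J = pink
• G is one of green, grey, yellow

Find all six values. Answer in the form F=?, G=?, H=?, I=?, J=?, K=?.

F=teal, G=green, H=blue, I=grey, J=pink, K=yellow

J's domain is down to {pink}, so J = pink. Strike pink from F, H, I.
I's domain is down to {grey}, so I = grey. Remove grey from F, G, H.
F's domain is down to {teal}, so F = teal.
H has just one choice, so H = blue. Strike blue from K.
K has just one choice, so K = yellow. Remove yellow from G.
G's domain is down to {green}, so G = green.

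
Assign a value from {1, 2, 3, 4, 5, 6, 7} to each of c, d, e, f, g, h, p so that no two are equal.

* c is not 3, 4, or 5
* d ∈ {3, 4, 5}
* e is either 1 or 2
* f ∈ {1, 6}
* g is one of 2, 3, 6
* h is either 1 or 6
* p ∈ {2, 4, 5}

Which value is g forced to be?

The 7 variables draw from only 7 values {1, 2, 3, 4, 5, 6, 7}, so each is used; only c can be 7, hence c = 7.
f and h share exactly the 2 values {1, 6}; by pigeonhole those values go to them, so strike 1, 6 from e, g.
e must be 2 (only option left). Eliminate 2 elsewhere: g, p.
So g = 3.

3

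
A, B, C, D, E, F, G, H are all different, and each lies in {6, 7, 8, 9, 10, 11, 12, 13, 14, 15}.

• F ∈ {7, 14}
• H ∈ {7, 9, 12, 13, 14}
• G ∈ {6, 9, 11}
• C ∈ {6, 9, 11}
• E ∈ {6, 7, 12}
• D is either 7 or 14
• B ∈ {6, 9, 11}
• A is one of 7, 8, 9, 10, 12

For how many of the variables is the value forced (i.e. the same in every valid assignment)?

2

The 2 variables D and F are confined to {7, 14}, which locks those values in; drop them from A, E, H.
The 3 variables B, C, G are confined to {6, 9, 11}, which locks those values in; drop them from A, E, H.
E's domain is down to {12}, so E = 12. So A, H can't be 12.
That leaves H = 13.
Determined: E=12, H=13. The other variables each still have more than one consistent value. That makes 2.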